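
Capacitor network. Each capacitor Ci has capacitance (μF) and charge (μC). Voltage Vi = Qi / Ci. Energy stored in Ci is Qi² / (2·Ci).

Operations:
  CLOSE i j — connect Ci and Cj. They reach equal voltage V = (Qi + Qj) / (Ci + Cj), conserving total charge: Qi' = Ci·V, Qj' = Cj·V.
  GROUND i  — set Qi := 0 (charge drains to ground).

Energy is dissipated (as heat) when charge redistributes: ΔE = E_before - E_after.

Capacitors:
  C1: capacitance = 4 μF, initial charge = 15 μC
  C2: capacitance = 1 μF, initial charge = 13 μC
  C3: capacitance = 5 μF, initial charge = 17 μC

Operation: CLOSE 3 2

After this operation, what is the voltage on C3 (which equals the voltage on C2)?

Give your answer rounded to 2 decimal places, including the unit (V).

Initial: C1(4μF, Q=15μC, V=3.75V), C2(1μF, Q=13μC, V=13.00V), C3(5μF, Q=17μC, V=3.40V)
Op 1: CLOSE 3-2: Q_total=30.00, C_total=6.00, V=5.00; Q3=25.00, Q2=5.00; dissipated=38.400

Answer: 5.00 V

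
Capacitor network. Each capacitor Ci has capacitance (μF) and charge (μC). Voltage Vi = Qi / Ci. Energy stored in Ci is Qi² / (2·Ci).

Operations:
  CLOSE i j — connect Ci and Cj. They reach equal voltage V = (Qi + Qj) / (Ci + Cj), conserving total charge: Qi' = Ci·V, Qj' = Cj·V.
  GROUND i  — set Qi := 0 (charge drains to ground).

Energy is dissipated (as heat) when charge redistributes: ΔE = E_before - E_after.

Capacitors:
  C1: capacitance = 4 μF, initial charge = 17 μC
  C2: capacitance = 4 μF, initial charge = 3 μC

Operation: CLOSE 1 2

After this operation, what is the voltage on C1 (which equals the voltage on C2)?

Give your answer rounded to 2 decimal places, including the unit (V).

Initial: C1(4μF, Q=17μC, V=4.25V), C2(4μF, Q=3μC, V=0.75V)
Op 1: CLOSE 1-2: Q_total=20.00, C_total=8.00, V=2.50; Q1=10.00, Q2=10.00; dissipated=12.250

Answer: 2.50 V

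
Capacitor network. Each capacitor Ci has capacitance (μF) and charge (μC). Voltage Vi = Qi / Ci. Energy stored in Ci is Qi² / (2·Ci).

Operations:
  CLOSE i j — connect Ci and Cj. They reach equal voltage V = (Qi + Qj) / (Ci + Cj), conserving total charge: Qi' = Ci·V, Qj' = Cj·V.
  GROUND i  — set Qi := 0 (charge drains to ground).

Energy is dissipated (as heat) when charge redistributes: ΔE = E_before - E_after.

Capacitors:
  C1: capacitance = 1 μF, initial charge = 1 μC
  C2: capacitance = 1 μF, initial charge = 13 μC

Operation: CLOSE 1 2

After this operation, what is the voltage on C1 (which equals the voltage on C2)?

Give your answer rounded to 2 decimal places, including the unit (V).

Initial: C1(1μF, Q=1μC, V=1.00V), C2(1μF, Q=13μC, V=13.00V)
Op 1: CLOSE 1-2: Q_total=14.00, C_total=2.00, V=7.00; Q1=7.00, Q2=7.00; dissipated=36.000

Answer: 7.00 V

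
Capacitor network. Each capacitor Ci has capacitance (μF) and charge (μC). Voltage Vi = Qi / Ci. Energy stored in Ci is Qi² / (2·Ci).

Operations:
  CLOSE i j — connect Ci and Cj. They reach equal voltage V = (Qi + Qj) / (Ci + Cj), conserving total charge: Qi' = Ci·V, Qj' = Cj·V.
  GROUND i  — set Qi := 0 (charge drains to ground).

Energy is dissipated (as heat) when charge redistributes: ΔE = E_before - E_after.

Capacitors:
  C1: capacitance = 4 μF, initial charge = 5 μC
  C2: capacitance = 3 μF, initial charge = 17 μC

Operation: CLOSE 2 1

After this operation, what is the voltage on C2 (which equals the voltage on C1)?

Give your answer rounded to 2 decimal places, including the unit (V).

Initial: C1(4μF, Q=5μC, V=1.25V), C2(3μF, Q=17μC, V=5.67V)
Op 1: CLOSE 2-1: Q_total=22.00, C_total=7.00, V=3.14; Q2=9.43, Q1=12.57; dissipated=16.720

Answer: 3.14 V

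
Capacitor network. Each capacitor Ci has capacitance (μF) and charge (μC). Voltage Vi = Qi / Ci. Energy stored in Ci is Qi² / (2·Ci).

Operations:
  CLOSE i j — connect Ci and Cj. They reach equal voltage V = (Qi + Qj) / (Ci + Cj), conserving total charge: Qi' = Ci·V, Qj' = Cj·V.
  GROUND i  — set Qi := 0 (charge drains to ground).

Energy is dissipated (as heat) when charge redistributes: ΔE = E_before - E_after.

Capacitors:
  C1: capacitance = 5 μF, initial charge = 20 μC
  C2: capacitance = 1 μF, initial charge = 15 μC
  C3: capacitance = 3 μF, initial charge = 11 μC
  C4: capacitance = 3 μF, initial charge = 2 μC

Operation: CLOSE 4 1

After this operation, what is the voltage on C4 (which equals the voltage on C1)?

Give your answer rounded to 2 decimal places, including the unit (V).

Answer: 2.75 V

Derivation:
Initial: C1(5μF, Q=20μC, V=4.00V), C2(1μF, Q=15μC, V=15.00V), C3(3μF, Q=11μC, V=3.67V), C4(3μF, Q=2μC, V=0.67V)
Op 1: CLOSE 4-1: Q_total=22.00, C_total=8.00, V=2.75; Q4=8.25, Q1=13.75; dissipated=10.417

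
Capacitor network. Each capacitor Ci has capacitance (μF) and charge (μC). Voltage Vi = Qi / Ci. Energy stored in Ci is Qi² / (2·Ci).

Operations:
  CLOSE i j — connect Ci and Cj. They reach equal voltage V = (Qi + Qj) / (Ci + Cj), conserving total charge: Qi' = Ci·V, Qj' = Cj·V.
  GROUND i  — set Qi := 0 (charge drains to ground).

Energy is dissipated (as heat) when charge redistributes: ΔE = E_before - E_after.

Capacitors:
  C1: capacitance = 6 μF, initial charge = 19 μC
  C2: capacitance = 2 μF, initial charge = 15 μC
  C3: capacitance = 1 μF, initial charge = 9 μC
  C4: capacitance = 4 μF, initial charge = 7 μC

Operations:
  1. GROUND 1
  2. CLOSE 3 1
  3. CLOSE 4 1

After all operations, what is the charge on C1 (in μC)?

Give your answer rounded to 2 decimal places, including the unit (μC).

Initial: C1(6μF, Q=19μC, V=3.17V), C2(2μF, Q=15μC, V=7.50V), C3(1μF, Q=9μC, V=9.00V), C4(4μF, Q=7μC, V=1.75V)
Op 1: GROUND 1: Q1=0; energy lost=30.083
Op 2: CLOSE 3-1: Q_total=9.00, C_total=7.00, V=1.29; Q3=1.29, Q1=7.71; dissipated=34.714
Op 3: CLOSE 4-1: Q_total=14.71, C_total=10.00, V=1.47; Q4=5.89, Q1=8.83; dissipated=0.259
Final charges: Q1=8.83, Q2=15.00, Q3=1.29, Q4=5.89

Answer: 8.83 μC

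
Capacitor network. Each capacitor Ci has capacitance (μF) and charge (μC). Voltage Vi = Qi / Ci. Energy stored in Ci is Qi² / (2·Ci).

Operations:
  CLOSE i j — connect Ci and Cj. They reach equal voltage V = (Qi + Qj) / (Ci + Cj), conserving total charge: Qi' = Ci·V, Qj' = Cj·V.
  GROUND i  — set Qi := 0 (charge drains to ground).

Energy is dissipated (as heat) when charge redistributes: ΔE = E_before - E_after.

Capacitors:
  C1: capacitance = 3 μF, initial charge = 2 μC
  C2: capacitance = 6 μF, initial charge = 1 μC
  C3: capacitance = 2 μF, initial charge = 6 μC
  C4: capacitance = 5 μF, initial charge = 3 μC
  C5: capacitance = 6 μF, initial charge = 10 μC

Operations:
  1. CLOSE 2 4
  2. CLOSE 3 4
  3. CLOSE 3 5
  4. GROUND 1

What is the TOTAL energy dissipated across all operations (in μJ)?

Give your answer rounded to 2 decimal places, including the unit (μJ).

Initial: C1(3μF, Q=2μC, V=0.67V), C2(6μF, Q=1μC, V=0.17V), C3(2μF, Q=6μC, V=3.00V), C4(5μF, Q=3μC, V=0.60V), C5(6μF, Q=10μC, V=1.67V)
Op 1: CLOSE 2-4: Q_total=4.00, C_total=11.00, V=0.36; Q2=2.18, Q4=1.82; dissipated=0.256
Op 2: CLOSE 3-4: Q_total=7.82, C_total=7.00, V=1.12; Q3=2.23, Q4=5.58; dissipated=4.965
Op 3: CLOSE 3-5: Q_total=12.23, C_total=8.00, V=1.53; Q3=3.06, Q5=9.18; dissipated=0.227
Op 4: GROUND 1: Q1=0; energy lost=0.667
Total dissipated: 6.114 μJ

Answer: 6.11 μJ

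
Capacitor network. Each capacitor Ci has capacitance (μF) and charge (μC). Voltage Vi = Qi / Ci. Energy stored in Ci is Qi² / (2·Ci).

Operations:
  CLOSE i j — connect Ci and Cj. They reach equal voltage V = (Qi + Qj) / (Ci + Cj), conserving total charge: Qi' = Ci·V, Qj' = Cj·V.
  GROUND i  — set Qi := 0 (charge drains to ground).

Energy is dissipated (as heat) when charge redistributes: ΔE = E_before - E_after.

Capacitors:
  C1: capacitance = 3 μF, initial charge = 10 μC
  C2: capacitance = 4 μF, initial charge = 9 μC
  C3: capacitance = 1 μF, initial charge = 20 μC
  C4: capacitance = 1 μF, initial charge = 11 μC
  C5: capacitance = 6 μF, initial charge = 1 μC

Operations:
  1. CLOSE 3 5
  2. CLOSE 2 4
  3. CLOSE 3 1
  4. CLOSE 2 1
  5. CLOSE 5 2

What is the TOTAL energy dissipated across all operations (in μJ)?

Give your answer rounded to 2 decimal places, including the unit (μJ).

Answer: 200.28 μJ

Derivation:
Initial: C1(3μF, Q=10μC, V=3.33V), C2(4μF, Q=9μC, V=2.25V), C3(1μF, Q=20μC, V=20.00V), C4(1μF, Q=11μC, V=11.00V), C5(6μF, Q=1μC, V=0.17V)
Op 1: CLOSE 3-5: Q_total=21.00, C_total=7.00, V=3.00; Q3=3.00, Q5=18.00; dissipated=168.583
Op 2: CLOSE 2-4: Q_total=20.00, C_total=5.00, V=4.00; Q2=16.00, Q4=4.00; dissipated=30.625
Op 3: CLOSE 3-1: Q_total=13.00, C_total=4.00, V=3.25; Q3=3.25, Q1=9.75; dissipated=0.042
Op 4: CLOSE 2-1: Q_total=25.75, C_total=7.00, V=3.68; Q2=14.71, Q1=11.04; dissipated=0.482
Op 5: CLOSE 5-2: Q_total=32.71, C_total=10.00, V=3.27; Q5=19.63, Q2=13.09; dissipated=0.553
Total dissipated: 200.285 μJ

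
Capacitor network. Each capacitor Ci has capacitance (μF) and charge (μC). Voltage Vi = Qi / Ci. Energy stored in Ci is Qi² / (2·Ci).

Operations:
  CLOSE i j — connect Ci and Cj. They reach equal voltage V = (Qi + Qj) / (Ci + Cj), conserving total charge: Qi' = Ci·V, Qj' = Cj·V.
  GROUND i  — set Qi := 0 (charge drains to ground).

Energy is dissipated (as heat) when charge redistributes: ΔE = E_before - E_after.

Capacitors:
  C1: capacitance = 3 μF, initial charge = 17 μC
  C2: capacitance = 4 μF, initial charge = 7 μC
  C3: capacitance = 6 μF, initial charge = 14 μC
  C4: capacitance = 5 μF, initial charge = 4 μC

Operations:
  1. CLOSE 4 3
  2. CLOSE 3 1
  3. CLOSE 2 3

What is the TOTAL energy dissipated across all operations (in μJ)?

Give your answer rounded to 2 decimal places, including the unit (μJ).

Initial: C1(3μF, Q=17μC, V=5.67V), C2(4μF, Q=7μC, V=1.75V), C3(6μF, Q=14μC, V=2.33V), C4(5μF, Q=4μC, V=0.80V)
Op 1: CLOSE 4-3: Q_total=18.00, C_total=11.00, V=1.64; Q4=8.18, Q3=9.82; dissipated=3.206
Op 2: CLOSE 3-1: Q_total=26.82, C_total=9.00, V=2.98; Q3=17.88, Q1=8.94; dissipated=16.243
Op 3: CLOSE 2-3: Q_total=24.88, C_total=10.00, V=2.49; Q2=9.95, Q3=14.93; dissipated=1.815
Total dissipated: 21.264 μJ

Answer: 21.26 μJ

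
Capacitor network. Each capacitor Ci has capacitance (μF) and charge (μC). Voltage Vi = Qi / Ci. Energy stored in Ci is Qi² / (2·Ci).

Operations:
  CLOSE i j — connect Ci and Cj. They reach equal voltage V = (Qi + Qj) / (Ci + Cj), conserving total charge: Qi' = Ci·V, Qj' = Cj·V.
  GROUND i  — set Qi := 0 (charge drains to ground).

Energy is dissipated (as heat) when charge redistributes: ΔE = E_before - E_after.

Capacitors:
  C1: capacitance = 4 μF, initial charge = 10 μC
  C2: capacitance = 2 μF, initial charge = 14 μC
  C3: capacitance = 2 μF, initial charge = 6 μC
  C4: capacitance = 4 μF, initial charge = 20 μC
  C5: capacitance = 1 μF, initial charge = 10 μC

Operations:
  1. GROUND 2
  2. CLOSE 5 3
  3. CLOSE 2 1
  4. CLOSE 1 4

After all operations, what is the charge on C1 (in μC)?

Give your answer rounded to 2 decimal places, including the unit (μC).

Answer: 13.33 μC

Derivation:
Initial: C1(4μF, Q=10μC, V=2.50V), C2(2μF, Q=14μC, V=7.00V), C3(2μF, Q=6μC, V=3.00V), C4(4μF, Q=20μC, V=5.00V), C5(1μF, Q=10μC, V=10.00V)
Op 1: GROUND 2: Q2=0; energy lost=49.000
Op 2: CLOSE 5-3: Q_total=16.00, C_total=3.00, V=5.33; Q5=5.33, Q3=10.67; dissipated=16.333
Op 3: CLOSE 2-1: Q_total=10.00, C_total=6.00, V=1.67; Q2=3.33, Q1=6.67; dissipated=4.167
Op 4: CLOSE 1-4: Q_total=26.67, C_total=8.00, V=3.33; Q1=13.33, Q4=13.33; dissipated=11.111
Final charges: Q1=13.33, Q2=3.33, Q3=10.67, Q4=13.33, Q5=5.33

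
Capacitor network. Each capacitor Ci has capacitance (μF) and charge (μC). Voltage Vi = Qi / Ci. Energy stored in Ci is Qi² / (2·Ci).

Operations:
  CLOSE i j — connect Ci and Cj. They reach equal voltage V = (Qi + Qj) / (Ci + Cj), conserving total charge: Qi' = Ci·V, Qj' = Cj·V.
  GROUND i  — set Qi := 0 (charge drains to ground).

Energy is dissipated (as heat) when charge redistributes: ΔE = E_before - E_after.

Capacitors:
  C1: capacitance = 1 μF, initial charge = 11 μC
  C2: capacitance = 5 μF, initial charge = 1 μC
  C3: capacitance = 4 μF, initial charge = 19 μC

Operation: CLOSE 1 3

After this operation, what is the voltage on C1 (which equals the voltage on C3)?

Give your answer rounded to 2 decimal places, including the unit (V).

Answer: 6.00 V

Derivation:
Initial: C1(1μF, Q=11μC, V=11.00V), C2(5μF, Q=1μC, V=0.20V), C3(4μF, Q=19μC, V=4.75V)
Op 1: CLOSE 1-3: Q_total=30.00, C_total=5.00, V=6.00; Q1=6.00, Q3=24.00; dissipated=15.625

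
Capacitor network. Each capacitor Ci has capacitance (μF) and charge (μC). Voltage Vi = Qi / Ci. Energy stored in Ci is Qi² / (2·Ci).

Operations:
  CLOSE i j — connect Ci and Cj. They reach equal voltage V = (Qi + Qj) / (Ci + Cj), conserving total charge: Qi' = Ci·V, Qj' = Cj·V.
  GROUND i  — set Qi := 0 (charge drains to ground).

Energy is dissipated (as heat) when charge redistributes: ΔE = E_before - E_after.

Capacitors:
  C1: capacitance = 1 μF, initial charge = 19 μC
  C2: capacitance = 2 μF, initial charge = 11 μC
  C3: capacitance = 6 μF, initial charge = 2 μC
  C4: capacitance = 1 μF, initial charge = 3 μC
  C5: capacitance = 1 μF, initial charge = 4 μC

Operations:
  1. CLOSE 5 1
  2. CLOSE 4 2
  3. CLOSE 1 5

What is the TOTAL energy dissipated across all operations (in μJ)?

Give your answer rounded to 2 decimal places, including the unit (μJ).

Answer: 58.33 μJ

Derivation:
Initial: C1(1μF, Q=19μC, V=19.00V), C2(2μF, Q=11μC, V=5.50V), C3(6μF, Q=2μC, V=0.33V), C4(1μF, Q=3μC, V=3.00V), C5(1μF, Q=4μC, V=4.00V)
Op 1: CLOSE 5-1: Q_total=23.00, C_total=2.00, V=11.50; Q5=11.50, Q1=11.50; dissipated=56.250
Op 2: CLOSE 4-2: Q_total=14.00, C_total=3.00, V=4.67; Q4=4.67, Q2=9.33; dissipated=2.083
Op 3: CLOSE 1-5: Q_total=23.00, C_total=2.00, V=11.50; Q1=11.50, Q5=11.50; dissipated=0.000
Total dissipated: 58.333 μJ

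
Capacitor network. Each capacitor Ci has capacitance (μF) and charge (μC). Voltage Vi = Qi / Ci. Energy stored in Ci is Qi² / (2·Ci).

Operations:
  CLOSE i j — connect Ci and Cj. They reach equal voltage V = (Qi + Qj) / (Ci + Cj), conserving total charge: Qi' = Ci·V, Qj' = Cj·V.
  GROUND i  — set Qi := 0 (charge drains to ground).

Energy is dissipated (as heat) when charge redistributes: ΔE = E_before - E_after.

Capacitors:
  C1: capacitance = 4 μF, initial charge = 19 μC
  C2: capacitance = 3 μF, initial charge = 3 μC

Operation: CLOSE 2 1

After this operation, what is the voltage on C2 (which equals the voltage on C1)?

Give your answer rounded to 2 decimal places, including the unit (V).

Answer: 3.14 V

Derivation:
Initial: C1(4μF, Q=19μC, V=4.75V), C2(3μF, Q=3μC, V=1.00V)
Op 1: CLOSE 2-1: Q_total=22.00, C_total=7.00, V=3.14; Q2=9.43, Q1=12.57; dissipated=12.054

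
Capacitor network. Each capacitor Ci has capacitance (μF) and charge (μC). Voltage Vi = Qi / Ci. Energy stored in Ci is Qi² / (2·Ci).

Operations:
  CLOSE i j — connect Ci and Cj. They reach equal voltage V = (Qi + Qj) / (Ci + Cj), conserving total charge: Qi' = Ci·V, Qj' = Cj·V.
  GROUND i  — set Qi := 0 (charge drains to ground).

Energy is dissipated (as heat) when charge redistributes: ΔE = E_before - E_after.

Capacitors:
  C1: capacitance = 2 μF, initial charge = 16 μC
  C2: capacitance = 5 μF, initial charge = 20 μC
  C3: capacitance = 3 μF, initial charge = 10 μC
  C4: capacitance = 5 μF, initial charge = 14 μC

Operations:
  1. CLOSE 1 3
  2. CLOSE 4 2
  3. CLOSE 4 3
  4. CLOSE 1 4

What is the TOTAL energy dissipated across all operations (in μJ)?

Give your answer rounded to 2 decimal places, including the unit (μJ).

Initial: C1(2μF, Q=16μC, V=8.00V), C2(5μF, Q=20μC, V=4.00V), C3(3μF, Q=10μC, V=3.33V), C4(5μF, Q=14μC, V=2.80V)
Op 1: CLOSE 1-3: Q_total=26.00, C_total=5.00, V=5.20; Q1=10.40, Q3=15.60; dissipated=13.067
Op 2: CLOSE 4-2: Q_total=34.00, C_total=10.00, V=3.40; Q4=17.00, Q2=17.00; dissipated=1.800
Op 3: CLOSE 4-3: Q_total=32.60, C_total=8.00, V=4.08; Q4=20.38, Q3=12.22; dissipated=3.038
Op 4: CLOSE 1-4: Q_total=30.77, C_total=7.00, V=4.40; Q1=8.79, Q4=21.98; dissipated=0.904
Total dissipated: 18.808 μJ

Answer: 18.81 μJ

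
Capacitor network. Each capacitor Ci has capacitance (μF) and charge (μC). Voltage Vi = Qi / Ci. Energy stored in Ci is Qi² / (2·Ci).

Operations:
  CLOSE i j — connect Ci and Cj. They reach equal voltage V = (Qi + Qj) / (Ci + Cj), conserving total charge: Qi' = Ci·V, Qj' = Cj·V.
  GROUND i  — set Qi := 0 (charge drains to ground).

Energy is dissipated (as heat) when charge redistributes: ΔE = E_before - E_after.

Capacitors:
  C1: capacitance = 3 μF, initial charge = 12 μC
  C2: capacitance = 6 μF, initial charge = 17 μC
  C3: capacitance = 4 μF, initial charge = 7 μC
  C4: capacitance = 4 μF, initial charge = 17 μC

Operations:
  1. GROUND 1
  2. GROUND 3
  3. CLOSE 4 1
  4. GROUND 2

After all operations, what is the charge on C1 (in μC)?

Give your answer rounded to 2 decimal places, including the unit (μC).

Initial: C1(3μF, Q=12μC, V=4.00V), C2(6μF, Q=17μC, V=2.83V), C3(4μF, Q=7μC, V=1.75V), C4(4μF, Q=17μC, V=4.25V)
Op 1: GROUND 1: Q1=0; energy lost=24.000
Op 2: GROUND 3: Q3=0; energy lost=6.125
Op 3: CLOSE 4-1: Q_total=17.00, C_total=7.00, V=2.43; Q4=9.71, Q1=7.29; dissipated=15.482
Op 4: GROUND 2: Q2=0; energy lost=24.083
Final charges: Q1=7.29, Q2=0.00, Q3=0.00, Q4=9.71

Answer: 7.29 μC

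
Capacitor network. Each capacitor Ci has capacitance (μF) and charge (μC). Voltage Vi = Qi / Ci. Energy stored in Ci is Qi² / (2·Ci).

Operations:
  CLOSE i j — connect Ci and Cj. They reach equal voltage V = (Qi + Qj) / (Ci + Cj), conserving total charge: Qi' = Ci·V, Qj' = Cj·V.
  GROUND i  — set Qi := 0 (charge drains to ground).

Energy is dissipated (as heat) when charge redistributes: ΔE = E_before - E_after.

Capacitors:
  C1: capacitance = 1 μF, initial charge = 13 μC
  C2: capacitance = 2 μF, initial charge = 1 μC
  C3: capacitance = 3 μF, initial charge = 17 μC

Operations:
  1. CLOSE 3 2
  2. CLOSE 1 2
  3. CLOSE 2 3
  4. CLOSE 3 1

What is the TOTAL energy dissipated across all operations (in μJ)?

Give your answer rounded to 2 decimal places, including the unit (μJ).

Answer: 52.69 μJ

Derivation:
Initial: C1(1μF, Q=13μC, V=13.00V), C2(2μF, Q=1μC, V=0.50V), C3(3μF, Q=17μC, V=5.67V)
Op 1: CLOSE 3-2: Q_total=18.00, C_total=5.00, V=3.60; Q3=10.80, Q2=7.20; dissipated=16.017
Op 2: CLOSE 1-2: Q_total=20.20, C_total=3.00, V=6.73; Q1=6.73, Q2=13.47; dissipated=29.453
Op 3: CLOSE 2-3: Q_total=24.27, C_total=5.00, V=4.85; Q2=9.71, Q3=14.56; dissipated=5.891
Op 4: CLOSE 3-1: Q_total=21.29, C_total=4.00, V=5.32; Q3=15.97, Q1=5.32; dissipated=1.325
Total dissipated: 52.686 μJ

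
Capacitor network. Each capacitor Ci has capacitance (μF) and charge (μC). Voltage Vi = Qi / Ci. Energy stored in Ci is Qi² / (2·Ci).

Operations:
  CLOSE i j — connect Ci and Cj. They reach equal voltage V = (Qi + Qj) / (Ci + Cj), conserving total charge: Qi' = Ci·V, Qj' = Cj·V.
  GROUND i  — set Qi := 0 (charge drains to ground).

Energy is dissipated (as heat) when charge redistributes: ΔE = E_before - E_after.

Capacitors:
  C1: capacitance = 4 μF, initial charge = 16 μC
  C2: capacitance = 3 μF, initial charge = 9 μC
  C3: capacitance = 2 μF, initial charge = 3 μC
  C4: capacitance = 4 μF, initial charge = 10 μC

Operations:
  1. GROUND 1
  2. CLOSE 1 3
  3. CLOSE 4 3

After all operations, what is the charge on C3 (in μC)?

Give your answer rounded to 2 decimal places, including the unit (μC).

Initial: C1(4μF, Q=16μC, V=4.00V), C2(3μF, Q=9μC, V=3.00V), C3(2μF, Q=3μC, V=1.50V), C4(4μF, Q=10μC, V=2.50V)
Op 1: GROUND 1: Q1=0; energy lost=32.000
Op 2: CLOSE 1-3: Q_total=3.00, C_total=6.00, V=0.50; Q1=2.00, Q3=1.00; dissipated=1.500
Op 3: CLOSE 4-3: Q_total=11.00, C_total=6.00, V=1.83; Q4=7.33, Q3=3.67; dissipated=2.667
Final charges: Q1=2.00, Q2=9.00, Q3=3.67, Q4=7.33

Answer: 3.67 μC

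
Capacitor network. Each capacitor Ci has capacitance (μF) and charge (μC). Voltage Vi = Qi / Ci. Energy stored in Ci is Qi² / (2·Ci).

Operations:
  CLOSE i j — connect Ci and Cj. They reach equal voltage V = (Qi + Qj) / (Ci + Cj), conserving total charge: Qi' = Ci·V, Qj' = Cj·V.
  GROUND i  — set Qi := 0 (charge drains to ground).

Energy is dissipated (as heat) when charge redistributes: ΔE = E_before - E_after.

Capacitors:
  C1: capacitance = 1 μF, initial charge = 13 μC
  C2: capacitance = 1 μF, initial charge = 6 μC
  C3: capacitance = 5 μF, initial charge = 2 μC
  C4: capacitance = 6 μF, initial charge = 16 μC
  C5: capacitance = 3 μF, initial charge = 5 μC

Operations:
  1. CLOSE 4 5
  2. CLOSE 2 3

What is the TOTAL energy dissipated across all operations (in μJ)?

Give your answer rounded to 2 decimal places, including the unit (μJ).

Answer: 14.07 μJ

Derivation:
Initial: C1(1μF, Q=13μC, V=13.00V), C2(1μF, Q=6μC, V=6.00V), C3(5μF, Q=2μC, V=0.40V), C4(6μF, Q=16μC, V=2.67V), C5(3μF, Q=5μC, V=1.67V)
Op 1: CLOSE 4-5: Q_total=21.00, C_total=9.00, V=2.33; Q4=14.00, Q5=7.00; dissipated=1.000
Op 2: CLOSE 2-3: Q_total=8.00, C_total=6.00, V=1.33; Q2=1.33, Q3=6.67; dissipated=13.067
Total dissipated: 14.067 μJ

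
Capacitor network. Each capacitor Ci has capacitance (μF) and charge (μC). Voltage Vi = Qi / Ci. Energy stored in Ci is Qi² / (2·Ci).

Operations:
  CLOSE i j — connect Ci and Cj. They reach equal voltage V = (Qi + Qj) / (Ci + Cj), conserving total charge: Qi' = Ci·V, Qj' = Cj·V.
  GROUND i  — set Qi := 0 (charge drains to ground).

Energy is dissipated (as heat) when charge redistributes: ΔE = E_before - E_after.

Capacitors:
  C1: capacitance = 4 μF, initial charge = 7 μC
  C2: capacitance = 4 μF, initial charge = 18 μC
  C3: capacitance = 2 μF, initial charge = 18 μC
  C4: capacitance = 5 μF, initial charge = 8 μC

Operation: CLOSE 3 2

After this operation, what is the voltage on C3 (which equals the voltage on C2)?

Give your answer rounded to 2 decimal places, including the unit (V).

Answer: 6.00 V

Derivation:
Initial: C1(4μF, Q=7μC, V=1.75V), C2(4μF, Q=18μC, V=4.50V), C3(2μF, Q=18μC, V=9.00V), C4(5μF, Q=8μC, V=1.60V)
Op 1: CLOSE 3-2: Q_total=36.00, C_total=6.00, V=6.00; Q3=12.00, Q2=24.00; dissipated=13.500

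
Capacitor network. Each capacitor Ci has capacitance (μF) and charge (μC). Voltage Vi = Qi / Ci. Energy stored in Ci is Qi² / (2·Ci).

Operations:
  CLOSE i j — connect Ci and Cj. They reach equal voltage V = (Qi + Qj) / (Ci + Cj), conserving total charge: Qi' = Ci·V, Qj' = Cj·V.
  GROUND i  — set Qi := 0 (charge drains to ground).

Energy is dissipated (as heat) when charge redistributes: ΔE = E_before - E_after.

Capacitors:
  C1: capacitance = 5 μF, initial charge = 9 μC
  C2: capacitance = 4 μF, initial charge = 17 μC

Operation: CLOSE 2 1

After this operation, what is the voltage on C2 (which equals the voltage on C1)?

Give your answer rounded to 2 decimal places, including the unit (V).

Initial: C1(5μF, Q=9μC, V=1.80V), C2(4μF, Q=17μC, V=4.25V)
Op 1: CLOSE 2-1: Q_total=26.00, C_total=9.00, V=2.89; Q2=11.56, Q1=14.44; dissipated=6.669

Answer: 2.89 V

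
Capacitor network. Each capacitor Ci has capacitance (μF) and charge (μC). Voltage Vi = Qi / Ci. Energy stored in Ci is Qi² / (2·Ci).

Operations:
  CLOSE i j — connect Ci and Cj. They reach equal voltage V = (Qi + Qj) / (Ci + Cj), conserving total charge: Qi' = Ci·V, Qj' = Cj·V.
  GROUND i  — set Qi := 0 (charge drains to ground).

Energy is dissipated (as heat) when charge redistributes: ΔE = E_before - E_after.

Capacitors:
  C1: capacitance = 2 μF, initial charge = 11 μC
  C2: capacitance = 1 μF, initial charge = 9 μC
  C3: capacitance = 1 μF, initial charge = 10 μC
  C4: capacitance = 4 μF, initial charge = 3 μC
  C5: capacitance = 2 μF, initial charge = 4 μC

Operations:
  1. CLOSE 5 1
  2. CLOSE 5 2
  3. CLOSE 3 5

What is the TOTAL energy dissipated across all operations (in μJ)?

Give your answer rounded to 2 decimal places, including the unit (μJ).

Initial: C1(2μF, Q=11μC, V=5.50V), C2(1μF, Q=9μC, V=9.00V), C3(1μF, Q=10μC, V=10.00V), C4(4μF, Q=3μC, V=0.75V), C5(2μF, Q=4μC, V=2.00V)
Op 1: CLOSE 5-1: Q_total=15.00, C_total=4.00, V=3.75; Q5=7.50, Q1=7.50; dissipated=6.125
Op 2: CLOSE 5-2: Q_total=16.50, C_total=3.00, V=5.50; Q5=11.00, Q2=5.50; dissipated=9.188
Op 3: CLOSE 3-5: Q_total=21.00, C_total=3.00, V=7.00; Q3=7.00, Q5=14.00; dissipated=6.750
Total dissipated: 22.062 μJ

Answer: 22.06 μJ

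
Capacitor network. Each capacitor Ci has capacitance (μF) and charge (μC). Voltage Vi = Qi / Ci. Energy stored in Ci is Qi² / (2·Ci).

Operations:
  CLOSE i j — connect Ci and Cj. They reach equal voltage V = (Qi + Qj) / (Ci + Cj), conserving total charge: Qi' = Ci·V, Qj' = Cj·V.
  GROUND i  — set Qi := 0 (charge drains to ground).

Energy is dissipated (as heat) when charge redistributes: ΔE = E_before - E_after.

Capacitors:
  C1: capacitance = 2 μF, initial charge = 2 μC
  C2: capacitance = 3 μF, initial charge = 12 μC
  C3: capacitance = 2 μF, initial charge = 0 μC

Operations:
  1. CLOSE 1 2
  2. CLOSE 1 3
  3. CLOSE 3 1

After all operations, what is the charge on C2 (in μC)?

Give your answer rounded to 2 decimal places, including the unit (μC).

Answer: 8.40 μC

Derivation:
Initial: C1(2μF, Q=2μC, V=1.00V), C2(3μF, Q=12μC, V=4.00V), C3(2μF, Q=0μC, V=0.00V)
Op 1: CLOSE 1-2: Q_total=14.00, C_total=5.00, V=2.80; Q1=5.60, Q2=8.40; dissipated=5.400
Op 2: CLOSE 1-3: Q_total=5.60, C_total=4.00, V=1.40; Q1=2.80, Q3=2.80; dissipated=3.920
Op 3: CLOSE 3-1: Q_total=5.60, C_total=4.00, V=1.40; Q3=2.80, Q1=2.80; dissipated=0.000
Final charges: Q1=2.80, Q2=8.40, Q3=2.80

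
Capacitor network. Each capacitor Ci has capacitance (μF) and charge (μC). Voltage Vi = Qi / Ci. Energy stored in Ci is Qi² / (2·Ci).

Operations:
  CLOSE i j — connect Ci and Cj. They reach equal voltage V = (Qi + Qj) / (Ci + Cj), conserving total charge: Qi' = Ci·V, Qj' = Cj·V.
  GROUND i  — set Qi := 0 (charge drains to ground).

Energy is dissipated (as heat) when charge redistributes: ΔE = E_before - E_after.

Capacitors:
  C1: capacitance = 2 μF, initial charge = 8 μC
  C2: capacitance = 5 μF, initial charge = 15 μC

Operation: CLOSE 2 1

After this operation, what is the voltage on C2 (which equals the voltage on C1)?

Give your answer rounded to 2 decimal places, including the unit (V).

Answer: 3.29 V

Derivation:
Initial: C1(2μF, Q=8μC, V=4.00V), C2(5μF, Q=15μC, V=3.00V)
Op 1: CLOSE 2-1: Q_total=23.00, C_total=7.00, V=3.29; Q2=16.43, Q1=6.57; dissipated=0.714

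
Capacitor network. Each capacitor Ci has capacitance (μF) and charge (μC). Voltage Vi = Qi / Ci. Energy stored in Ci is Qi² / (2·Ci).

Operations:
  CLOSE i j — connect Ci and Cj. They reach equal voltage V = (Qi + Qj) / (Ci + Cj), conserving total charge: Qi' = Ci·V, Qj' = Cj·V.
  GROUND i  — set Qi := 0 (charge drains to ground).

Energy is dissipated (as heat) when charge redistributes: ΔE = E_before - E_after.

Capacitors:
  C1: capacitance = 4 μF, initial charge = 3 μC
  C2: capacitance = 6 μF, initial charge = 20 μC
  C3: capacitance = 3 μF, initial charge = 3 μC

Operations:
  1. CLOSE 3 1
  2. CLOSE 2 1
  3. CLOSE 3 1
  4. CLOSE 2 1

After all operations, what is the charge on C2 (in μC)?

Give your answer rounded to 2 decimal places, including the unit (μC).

Initial: C1(4μF, Q=3μC, V=0.75V), C2(6μF, Q=20μC, V=3.33V), C3(3μF, Q=3μC, V=1.00V)
Op 1: CLOSE 3-1: Q_total=6.00, C_total=7.00, V=0.86; Q3=2.57, Q1=3.43; dissipated=0.054
Op 2: CLOSE 2-1: Q_total=23.43, C_total=10.00, V=2.34; Q2=14.06, Q1=9.37; dissipated=7.358
Op 3: CLOSE 3-1: Q_total=11.94, C_total=7.00, V=1.71; Q3=5.12, Q1=6.82; dissipated=1.892
Op 4: CLOSE 2-1: Q_total=20.88, C_total=10.00, V=2.09; Q2=12.53, Q1=8.35; dissipated=0.487
Final charges: Q1=8.35, Q2=12.53, Q3=5.12

Answer: 12.53 μC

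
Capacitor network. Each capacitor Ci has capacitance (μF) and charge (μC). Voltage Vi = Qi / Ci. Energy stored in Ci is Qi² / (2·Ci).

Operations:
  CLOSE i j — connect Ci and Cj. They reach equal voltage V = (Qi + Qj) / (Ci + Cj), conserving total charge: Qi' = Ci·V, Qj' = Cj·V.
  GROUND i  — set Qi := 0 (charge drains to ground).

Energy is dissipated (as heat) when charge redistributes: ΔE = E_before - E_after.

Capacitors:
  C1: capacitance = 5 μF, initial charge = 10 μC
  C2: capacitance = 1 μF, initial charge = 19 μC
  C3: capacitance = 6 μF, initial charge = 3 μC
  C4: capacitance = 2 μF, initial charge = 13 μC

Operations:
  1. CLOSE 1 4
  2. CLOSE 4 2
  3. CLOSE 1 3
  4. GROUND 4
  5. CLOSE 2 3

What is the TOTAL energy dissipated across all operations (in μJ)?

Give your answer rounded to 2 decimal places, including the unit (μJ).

Initial: C1(5μF, Q=10μC, V=2.00V), C2(1μF, Q=19μC, V=19.00V), C3(6μF, Q=3μC, V=0.50V), C4(2μF, Q=13μC, V=6.50V)
Op 1: CLOSE 1-4: Q_total=23.00, C_total=7.00, V=3.29; Q1=16.43, Q4=6.57; dissipated=14.464
Op 2: CLOSE 4-2: Q_total=25.57, C_total=3.00, V=8.52; Q4=17.05, Q2=8.52; dissipated=82.313
Op 3: CLOSE 1-3: Q_total=19.43, C_total=11.00, V=1.77; Q1=8.83, Q3=10.60; dissipated=10.582
Op 4: GROUND 4: Q4=0; energy lost=72.655
Op 5: CLOSE 2-3: Q_total=19.12, C_total=7.00, V=2.73; Q2=2.73, Q3=16.39; dissipated=19.571
Total dissipated: 199.585 μJ

Answer: 199.59 μJ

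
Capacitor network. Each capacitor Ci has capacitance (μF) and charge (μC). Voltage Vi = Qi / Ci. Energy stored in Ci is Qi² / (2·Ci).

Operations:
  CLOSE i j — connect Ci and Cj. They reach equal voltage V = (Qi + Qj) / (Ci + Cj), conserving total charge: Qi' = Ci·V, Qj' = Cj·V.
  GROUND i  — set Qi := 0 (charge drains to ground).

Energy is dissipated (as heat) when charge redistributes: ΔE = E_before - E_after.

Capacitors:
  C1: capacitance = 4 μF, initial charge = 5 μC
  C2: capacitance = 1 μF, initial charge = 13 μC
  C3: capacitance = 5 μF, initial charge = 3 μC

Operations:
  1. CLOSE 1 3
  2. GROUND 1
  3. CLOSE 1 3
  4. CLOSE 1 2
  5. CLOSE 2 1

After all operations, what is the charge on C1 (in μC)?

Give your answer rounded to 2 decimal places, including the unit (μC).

Answer: 11.98 μC

Derivation:
Initial: C1(4μF, Q=5μC, V=1.25V), C2(1μF, Q=13μC, V=13.00V), C3(5μF, Q=3μC, V=0.60V)
Op 1: CLOSE 1-3: Q_total=8.00, C_total=9.00, V=0.89; Q1=3.56, Q3=4.44; dissipated=0.469
Op 2: GROUND 1: Q1=0; energy lost=1.580
Op 3: CLOSE 1-3: Q_total=4.44, C_total=9.00, V=0.49; Q1=1.98, Q3=2.47; dissipated=0.878
Op 4: CLOSE 1-2: Q_total=14.98, C_total=5.00, V=3.00; Q1=11.98, Q2=3.00; dissipated=62.562
Op 5: CLOSE 2-1: Q_total=14.98, C_total=5.00, V=3.00; Q2=3.00, Q1=11.98; dissipated=0.000
Final charges: Q1=11.98, Q2=3.00, Q3=2.47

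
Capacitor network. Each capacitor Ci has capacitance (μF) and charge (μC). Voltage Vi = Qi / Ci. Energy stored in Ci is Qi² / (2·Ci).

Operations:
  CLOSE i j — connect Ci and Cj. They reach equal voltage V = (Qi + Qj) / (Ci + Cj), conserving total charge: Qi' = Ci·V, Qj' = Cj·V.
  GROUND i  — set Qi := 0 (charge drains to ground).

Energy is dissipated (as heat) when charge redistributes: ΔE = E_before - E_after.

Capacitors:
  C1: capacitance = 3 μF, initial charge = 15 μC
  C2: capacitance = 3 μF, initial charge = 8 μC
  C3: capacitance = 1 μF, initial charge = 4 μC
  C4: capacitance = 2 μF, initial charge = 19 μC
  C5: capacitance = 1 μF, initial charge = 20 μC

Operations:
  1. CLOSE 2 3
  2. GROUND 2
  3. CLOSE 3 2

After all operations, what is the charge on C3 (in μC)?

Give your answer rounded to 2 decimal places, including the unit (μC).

Initial: C1(3μF, Q=15μC, V=5.00V), C2(3μF, Q=8μC, V=2.67V), C3(1μF, Q=4μC, V=4.00V), C4(2μF, Q=19μC, V=9.50V), C5(1μF, Q=20μC, V=20.00V)
Op 1: CLOSE 2-3: Q_total=12.00, C_total=4.00, V=3.00; Q2=9.00, Q3=3.00; dissipated=0.667
Op 2: GROUND 2: Q2=0; energy lost=13.500
Op 3: CLOSE 3-2: Q_total=3.00, C_total=4.00, V=0.75; Q3=0.75, Q2=2.25; dissipated=3.375
Final charges: Q1=15.00, Q2=2.25, Q3=0.75, Q4=19.00, Q5=20.00

Answer: 0.75 μC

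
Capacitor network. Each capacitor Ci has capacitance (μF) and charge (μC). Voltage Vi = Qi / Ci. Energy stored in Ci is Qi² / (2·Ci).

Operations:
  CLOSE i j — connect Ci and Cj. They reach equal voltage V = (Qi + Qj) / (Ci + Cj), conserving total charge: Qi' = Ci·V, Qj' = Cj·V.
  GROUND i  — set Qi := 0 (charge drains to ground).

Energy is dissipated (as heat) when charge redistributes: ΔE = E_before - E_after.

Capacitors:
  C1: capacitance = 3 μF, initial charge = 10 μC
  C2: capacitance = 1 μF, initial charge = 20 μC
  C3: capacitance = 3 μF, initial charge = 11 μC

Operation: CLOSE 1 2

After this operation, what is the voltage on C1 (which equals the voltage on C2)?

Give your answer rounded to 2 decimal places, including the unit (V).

Answer: 7.50 V

Derivation:
Initial: C1(3μF, Q=10μC, V=3.33V), C2(1μF, Q=20μC, V=20.00V), C3(3μF, Q=11μC, V=3.67V)
Op 1: CLOSE 1-2: Q_total=30.00, C_total=4.00, V=7.50; Q1=22.50, Q2=7.50; dissipated=104.167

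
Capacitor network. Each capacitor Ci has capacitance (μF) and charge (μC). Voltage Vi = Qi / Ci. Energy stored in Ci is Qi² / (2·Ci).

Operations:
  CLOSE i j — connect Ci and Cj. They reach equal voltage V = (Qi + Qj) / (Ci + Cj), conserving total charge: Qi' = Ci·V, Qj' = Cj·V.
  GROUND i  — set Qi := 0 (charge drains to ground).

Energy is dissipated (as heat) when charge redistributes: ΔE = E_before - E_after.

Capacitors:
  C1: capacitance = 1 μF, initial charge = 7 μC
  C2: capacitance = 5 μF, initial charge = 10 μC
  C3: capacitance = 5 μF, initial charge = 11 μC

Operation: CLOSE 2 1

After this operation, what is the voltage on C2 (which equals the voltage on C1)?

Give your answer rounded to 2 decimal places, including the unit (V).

Initial: C1(1μF, Q=7μC, V=7.00V), C2(5μF, Q=10μC, V=2.00V), C3(5μF, Q=11μC, V=2.20V)
Op 1: CLOSE 2-1: Q_total=17.00, C_total=6.00, V=2.83; Q2=14.17, Q1=2.83; dissipated=10.417

Answer: 2.83 V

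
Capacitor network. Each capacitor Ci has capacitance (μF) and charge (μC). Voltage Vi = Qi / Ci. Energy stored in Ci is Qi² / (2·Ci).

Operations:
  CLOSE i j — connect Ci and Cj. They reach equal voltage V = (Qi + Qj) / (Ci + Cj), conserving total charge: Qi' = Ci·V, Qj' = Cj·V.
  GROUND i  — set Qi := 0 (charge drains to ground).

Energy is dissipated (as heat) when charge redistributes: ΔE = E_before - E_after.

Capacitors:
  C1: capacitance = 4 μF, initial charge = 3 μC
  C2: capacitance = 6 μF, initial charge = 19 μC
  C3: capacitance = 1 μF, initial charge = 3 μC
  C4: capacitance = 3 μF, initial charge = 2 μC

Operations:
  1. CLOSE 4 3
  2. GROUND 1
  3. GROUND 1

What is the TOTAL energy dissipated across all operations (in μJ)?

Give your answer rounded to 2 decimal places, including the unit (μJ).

Answer: 3.17 μJ

Derivation:
Initial: C1(4μF, Q=3μC, V=0.75V), C2(6μF, Q=19μC, V=3.17V), C3(1μF, Q=3μC, V=3.00V), C4(3μF, Q=2μC, V=0.67V)
Op 1: CLOSE 4-3: Q_total=5.00, C_total=4.00, V=1.25; Q4=3.75, Q3=1.25; dissipated=2.042
Op 2: GROUND 1: Q1=0; energy lost=1.125
Op 3: GROUND 1: Q1=0; energy lost=0.000
Total dissipated: 3.167 μJ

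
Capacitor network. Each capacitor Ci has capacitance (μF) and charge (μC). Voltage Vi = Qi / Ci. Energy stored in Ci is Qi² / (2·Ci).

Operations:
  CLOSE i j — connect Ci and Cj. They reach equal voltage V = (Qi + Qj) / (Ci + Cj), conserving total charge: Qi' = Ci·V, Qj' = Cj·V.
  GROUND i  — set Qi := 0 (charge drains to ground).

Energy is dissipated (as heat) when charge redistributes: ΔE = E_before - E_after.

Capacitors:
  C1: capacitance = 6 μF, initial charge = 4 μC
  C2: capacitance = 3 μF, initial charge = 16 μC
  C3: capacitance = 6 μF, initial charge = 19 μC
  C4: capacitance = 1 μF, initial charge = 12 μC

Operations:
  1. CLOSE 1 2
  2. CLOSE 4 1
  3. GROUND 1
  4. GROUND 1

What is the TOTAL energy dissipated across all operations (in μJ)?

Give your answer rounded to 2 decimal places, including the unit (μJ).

Answer: 102.04 μJ

Derivation:
Initial: C1(6μF, Q=4μC, V=0.67V), C2(3μF, Q=16μC, V=5.33V), C3(6μF, Q=19μC, V=3.17V), C4(1μF, Q=12μC, V=12.00V)
Op 1: CLOSE 1-2: Q_total=20.00, C_total=9.00, V=2.22; Q1=13.33, Q2=6.67; dissipated=21.778
Op 2: CLOSE 4-1: Q_total=25.33, C_total=7.00, V=3.62; Q4=3.62, Q1=21.71; dissipated=40.974
Op 3: GROUND 1: Q1=0; energy lost=39.293
Op 4: GROUND 1: Q1=0; energy lost=0.000
Total dissipated: 102.044 μJ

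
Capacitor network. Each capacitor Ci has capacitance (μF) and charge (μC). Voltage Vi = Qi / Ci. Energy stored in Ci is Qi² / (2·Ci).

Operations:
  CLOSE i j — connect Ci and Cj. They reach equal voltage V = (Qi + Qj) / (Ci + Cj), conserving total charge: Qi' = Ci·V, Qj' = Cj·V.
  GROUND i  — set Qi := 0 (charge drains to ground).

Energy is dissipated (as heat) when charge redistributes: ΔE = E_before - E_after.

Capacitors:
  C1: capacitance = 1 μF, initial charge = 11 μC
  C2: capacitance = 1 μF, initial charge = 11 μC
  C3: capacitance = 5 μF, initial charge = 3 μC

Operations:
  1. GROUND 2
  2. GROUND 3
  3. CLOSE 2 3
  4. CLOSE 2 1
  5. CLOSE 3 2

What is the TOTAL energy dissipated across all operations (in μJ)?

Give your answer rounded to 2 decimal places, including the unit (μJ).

Initial: C1(1μF, Q=11μC, V=11.00V), C2(1μF, Q=11μC, V=11.00V), C3(5μF, Q=3μC, V=0.60V)
Op 1: GROUND 2: Q2=0; energy lost=60.500
Op 2: GROUND 3: Q3=0; energy lost=0.900
Op 3: CLOSE 2-3: Q_total=0.00, C_total=6.00, V=0.00; Q2=0.00, Q3=0.00; dissipated=0.000
Op 4: CLOSE 2-1: Q_total=11.00, C_total=2.00, V=5.50; Q2=5.50, Q1=5.50; dissipated=30.250
Op 5: CLOSE 3-2: Q_total=5.50, C_total=6.00, V=0.92; Q3=4.58, Q2=0.92; dissipated=12.604
Total dissipated: 104.254 μJ

Answer: 104.25 μJ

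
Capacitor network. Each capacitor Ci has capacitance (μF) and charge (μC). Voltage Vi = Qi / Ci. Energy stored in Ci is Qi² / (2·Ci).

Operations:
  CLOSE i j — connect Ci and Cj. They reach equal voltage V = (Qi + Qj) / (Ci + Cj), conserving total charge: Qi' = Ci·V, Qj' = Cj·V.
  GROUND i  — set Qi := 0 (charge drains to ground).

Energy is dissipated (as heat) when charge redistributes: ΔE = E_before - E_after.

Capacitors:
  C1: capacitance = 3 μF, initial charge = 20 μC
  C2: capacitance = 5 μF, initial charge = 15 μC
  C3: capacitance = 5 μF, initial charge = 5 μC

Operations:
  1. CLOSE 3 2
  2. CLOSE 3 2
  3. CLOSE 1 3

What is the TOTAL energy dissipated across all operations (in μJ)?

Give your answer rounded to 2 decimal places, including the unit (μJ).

Initial: C1(3μF, Q=20μC, V=6.67V), C2(5μF, Q=15μC, V=3.00V), C3(5μF, Q=5μC, V=1.00V)
Op 1: CLOSE 3-2: Q_total=20.00, C_total=10.00, V=2.00; Q3=10.00, Q2=10.00; dissipated=5.000
Op 2: CLOSE 3-2: Q_total=20.00, C_total=10.00, V=2.00; Q3=10.00, Q2=10.00; dissipated=0.000
Op 3: CLOSE 1-3: Q_total=30.00, C_total=8.00, V=3.75; Q1=11.25, Q3=18.75; dissipated=20.417
Total dissipated: 25.417 μJ

Answer: 25.42 μJ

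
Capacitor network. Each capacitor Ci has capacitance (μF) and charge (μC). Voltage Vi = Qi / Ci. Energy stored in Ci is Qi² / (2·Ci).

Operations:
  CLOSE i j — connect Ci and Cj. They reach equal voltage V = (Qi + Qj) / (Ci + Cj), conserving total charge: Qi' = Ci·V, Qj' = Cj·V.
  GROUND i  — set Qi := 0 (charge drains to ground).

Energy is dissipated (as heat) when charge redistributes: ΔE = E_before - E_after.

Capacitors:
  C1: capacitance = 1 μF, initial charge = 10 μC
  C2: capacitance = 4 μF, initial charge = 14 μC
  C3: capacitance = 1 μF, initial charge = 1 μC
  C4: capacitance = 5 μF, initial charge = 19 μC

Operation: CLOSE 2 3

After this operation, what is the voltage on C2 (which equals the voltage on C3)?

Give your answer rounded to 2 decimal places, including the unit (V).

Answer: 3.00 V

Derivation:
Initial: C1(1μF, Q=10μC, V=10.00V), C2(4μF, Q=14μC, V=3.50V), C3(1μF, Q=1μC, V=1.00V), C4(5μF, Q=19μC, V=3.80V)
Op 1: CLOSE 2-3: Q_total=15.00, C_total=5.00, V=3.00; Q2=12.00, Q3=3.00; dissipated=2.500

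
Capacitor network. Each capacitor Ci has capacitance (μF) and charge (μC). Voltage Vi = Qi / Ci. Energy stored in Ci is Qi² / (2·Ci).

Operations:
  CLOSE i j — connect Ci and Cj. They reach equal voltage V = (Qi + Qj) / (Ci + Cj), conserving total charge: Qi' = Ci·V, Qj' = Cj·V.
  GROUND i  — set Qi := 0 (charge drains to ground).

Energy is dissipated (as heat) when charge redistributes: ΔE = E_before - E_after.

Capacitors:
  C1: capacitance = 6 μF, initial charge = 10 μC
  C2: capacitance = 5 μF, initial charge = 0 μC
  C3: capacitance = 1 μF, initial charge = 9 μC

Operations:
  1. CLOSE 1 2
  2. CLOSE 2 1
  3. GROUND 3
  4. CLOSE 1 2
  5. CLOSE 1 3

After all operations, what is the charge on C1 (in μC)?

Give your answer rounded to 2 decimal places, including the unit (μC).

Answer: 4.68 μC

Derivation:
Initial: C1(6μF, Q=10μC, V=1.67V), C2(5μF, Q=0μC, V=0.00V), C3(1μF, Q=9μC, V=9.00V)
Op 1: CLOSE 1-2: Q_total=10.00, C_total=11.00, V=0.91; Q1=5.45, Q2=4.55; dissipated=3.788
Op 2: CLOSE 2-1: Q_total=10.00, C_total=11.00, V=0.91; Q2=4.55, Q1=5.45; dissipated=0.000
Op 3: GROUND 3: Q3=0; energy lost=40.500
Op 4: CLOSE 1-2: Q_total=10.00, C_total=11.00, V=0.91; Q1=5.45, Q2=4.55; dissipated=0.000
Op 5: CLOSE 1-3: Q_total=5.45, C_total=7.00, V=0.78; Q1=4.68, Q3=0.78; dissipated=0.354
Final charges: Q1=4.68, Q2=4.55, Q3=0.78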